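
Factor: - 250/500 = - 1/2 =- 2^ ( - 1) 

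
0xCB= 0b11001011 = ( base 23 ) 8J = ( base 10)203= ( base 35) 5s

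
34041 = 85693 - 51652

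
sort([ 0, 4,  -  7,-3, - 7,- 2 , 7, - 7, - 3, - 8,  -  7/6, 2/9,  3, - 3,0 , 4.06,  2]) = [  -  8,-7,- 7,-7, - 3, - 3,  -  3, - 2, - 7/6,0, 0,  2/9,  2, 3,4, 4.06 , 7 ] 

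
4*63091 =252364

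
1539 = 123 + 1416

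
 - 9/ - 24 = 3/8 = 0.38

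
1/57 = 1/57=0.02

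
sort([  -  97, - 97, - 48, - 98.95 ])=[ - 98.95,-97,  -  97, - 48]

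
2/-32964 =-1  +  16481/16482 = - 0.00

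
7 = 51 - 44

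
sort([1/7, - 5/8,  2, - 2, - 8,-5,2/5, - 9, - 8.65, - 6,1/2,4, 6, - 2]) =[ - 9, - 8.65, - 8, - 6,-5, -2,- 2,- 5/8,1/7, 2/5, 1/2, 2,4, 6]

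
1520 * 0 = 0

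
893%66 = 35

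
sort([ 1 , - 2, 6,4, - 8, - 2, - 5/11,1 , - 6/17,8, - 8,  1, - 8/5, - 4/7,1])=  [ - 8, - 8, - 2 , - 2, - 8/5,-4/7 , - 5/11,- 6/17, 1,1, 1, 1, 4,6 , 8]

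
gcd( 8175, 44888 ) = 1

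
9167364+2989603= 12156967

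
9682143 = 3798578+5883565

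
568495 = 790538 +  - 222043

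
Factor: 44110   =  2^1*5^1*11^1* 401^1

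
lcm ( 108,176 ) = 4752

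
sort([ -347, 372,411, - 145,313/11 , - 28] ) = [ - 347, - 145, - 28,313/11, 372 , 411] 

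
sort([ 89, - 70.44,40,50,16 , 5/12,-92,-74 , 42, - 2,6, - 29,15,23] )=[ - 92,-74, - 70.44, - 29, - 2, 5/12, 6,15 , 16,  23,40, 42, 50,89 ]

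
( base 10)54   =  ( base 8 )66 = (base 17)33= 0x36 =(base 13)42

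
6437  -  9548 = -3111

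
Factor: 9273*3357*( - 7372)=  - 2^2*3^3*11^1*19^1*97^1*281^1*373^1= - 229486386492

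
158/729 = 158/729=0.22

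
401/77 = 401/77 = 5.21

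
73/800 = 73/800 = 0.09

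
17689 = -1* ( - 17689 )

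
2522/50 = 50 + 11/25 =50.44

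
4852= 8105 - 3253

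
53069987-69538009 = -16468022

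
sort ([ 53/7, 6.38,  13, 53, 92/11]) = [ 6.38 , 53/7,92/11, 13,53]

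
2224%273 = 40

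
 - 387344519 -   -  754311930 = 366967411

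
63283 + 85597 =148880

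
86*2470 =212420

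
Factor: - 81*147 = - 11907 =- 3^5 *7^2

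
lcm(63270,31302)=2973690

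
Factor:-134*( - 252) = 33768 = 2^3*3^2 * 7^1*67^1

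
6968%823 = 384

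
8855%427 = 315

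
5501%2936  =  2565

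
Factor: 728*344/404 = 2^4*7^1 * 13^1*43^1*101^( - 1 )  =  62608/101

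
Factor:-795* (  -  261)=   3^3 * 5^1*29^1*53^1  =  207495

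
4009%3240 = 769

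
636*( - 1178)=- 749208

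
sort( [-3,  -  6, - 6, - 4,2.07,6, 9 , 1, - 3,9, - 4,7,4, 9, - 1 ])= [ -6, - 6, - 4, - 4,  -  3 ,  -  3, - 1, 1,2.07,4, 6 , 7,9, 9 , 9 ] 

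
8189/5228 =8189/5228  =  1.57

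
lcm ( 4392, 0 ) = 0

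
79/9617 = 79/9617 = 0.01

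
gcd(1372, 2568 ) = 4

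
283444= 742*382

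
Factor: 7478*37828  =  282877784=2^3*7^2*193^1*3739^1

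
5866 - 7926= - 2060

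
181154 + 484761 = 665915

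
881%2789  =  881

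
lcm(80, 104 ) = 1040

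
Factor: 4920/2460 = 2  =  2^1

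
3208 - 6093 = - 2885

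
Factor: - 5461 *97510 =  - 532502110 = - 2^1*5^1*7^2 * 43^1*127^1 * 199^1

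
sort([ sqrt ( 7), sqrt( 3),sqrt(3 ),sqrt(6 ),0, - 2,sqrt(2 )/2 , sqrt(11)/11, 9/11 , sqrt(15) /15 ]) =[  -  2,0,sqrt( 15 )/15,sqrt ( 11 )/11,sqrt( 2 )/2, 9/11,sqrt ( 3 ),sqrt(3 ),sqrt(6) , sqrt(7)]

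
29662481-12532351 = 17130130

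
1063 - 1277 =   -  214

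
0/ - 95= 0/1= -  0.00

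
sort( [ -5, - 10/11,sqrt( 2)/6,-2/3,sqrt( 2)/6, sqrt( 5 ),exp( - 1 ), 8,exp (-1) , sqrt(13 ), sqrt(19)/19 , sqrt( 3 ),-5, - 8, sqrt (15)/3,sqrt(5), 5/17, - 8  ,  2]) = [ - 8, - 8,-5 ,-5, - 10/11, - 2/3 , sqrt ( 19 ) /19, sqrt ( 2)/6, sqrt(2)/6,5/17, exp( - 1),exp(-1 ),sqrt( 15)/3, sqrt( 3 ) , 2,sqrt( 5), sqrt( 5),sqrt( 13), 8]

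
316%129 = 58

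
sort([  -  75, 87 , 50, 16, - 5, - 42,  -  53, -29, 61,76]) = [- 75, - 53,-42,- 29, - 5, 16,50, 61,76, 87]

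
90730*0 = 0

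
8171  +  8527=16698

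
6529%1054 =205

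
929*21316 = 19802564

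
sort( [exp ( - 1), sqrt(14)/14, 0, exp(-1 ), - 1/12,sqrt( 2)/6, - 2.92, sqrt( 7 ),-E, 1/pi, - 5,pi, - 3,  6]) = [-5, - 3,  -  2.92, - E,- 1/12,0,sqrt( 2) /6,sqrt( 14)/14, 1/pi, exp( - 1 ), exp(  -  1 ), sqrt ( 7 ),pi , 6 ]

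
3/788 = 3/788 = 0.00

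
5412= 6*902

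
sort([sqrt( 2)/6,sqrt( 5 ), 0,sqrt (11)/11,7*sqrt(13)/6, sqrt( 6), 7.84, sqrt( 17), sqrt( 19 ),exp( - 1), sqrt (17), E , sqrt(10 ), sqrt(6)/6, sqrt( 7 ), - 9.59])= [ - 9.59 , 0,  sqrt( 2 )/6 , sqrt( 11)/11, exp(-1),sqrt( 6 )/6, sqrt( 5 ), sqrt( 6),sqrt( 7), E,sqrt( 10), sqrt( 17), sqrt( 17 ), 7*sqrt( 13 )/6,sqrt( 19), 7.84]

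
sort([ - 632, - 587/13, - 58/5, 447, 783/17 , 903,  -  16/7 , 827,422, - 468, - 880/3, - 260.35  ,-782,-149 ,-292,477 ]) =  [-782,-632, - 468 , - 880/3, - 292,-260.35, - 149, - 587/13, - 58/5, - 16/7,783/17,422,447,477, 827,903 ]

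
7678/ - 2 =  - 3839+0/1 = - 3839.00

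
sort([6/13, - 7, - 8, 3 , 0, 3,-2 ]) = [ - 8, - 7 , - 2,  0 , 6/13,3,  3 ] 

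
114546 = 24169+90377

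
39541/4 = 39541/4 = 9885.25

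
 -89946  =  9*( - 9994)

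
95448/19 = 95448/19= 5023.58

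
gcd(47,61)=1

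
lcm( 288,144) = 288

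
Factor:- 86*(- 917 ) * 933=73578246 = 2^1*3^1*7^1*43^1 * 131^1*311^1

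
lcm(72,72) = 72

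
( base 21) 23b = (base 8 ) 1674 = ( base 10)956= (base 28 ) 164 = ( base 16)3BC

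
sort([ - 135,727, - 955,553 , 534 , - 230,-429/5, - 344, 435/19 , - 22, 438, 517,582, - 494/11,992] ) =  [ - 955, - 344, - 230,  -  135, - 429/5, - 494/11, - 22, 435/19,  438,  517,  534,553, 582,727,  992]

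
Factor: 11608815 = 3^1*5^1 * 443^1*1747^1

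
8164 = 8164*1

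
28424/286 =99+5/13 =99.38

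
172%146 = 26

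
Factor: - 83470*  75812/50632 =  - 5^1*11^1*17^1*491^1*1723^1* 6329^(-1) = -791003455/6329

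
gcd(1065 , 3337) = 71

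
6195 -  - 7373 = 13568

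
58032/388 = 14508/97 = 149.57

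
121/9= 13  +  4/9 = 13.44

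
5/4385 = 1/877 = 0.00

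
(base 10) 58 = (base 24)2a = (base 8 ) 72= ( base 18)34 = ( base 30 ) 1S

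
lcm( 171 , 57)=171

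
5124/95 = 53 + 89/95=53.94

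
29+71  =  100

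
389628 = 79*4932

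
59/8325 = 59/8325 = 0.01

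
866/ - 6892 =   -  433/3446= -  0.13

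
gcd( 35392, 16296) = 56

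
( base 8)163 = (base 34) 3d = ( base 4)1303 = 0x73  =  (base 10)115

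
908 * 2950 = 2678600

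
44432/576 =77 + 5/36 = 77.14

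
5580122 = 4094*1363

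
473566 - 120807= 352759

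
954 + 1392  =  2346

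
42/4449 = 14/1483 = 0.01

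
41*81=3321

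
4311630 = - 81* ( -53230) 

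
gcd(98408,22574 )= 2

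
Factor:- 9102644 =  - 2^2*53^1*42937^1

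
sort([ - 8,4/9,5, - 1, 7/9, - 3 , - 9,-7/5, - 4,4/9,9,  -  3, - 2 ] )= [ - 9, - 8,-4, - 3,  -  3, - 2, - 7/5 , - 1, 4/9,4/9 , 7/9, 5, 9]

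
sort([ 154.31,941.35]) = [154.31,941.35] 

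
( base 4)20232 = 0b1000101110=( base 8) 1056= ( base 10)558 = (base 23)116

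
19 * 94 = 1786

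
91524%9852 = 2856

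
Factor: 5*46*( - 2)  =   - 2^2*5^1*23^1  =  - 460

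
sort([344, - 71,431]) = [ - 71,344,431 ]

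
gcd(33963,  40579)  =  1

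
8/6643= 8/6643=0.00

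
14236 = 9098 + 5138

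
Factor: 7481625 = 3^1*5^3*71^1 * 281^1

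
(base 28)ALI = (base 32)87U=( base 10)8446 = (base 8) 20376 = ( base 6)103034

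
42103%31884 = 10219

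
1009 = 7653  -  6644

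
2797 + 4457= 7254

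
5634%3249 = 2385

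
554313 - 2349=551964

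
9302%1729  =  657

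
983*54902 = 53968666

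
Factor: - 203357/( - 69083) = 11^1*19^1*71^ ( - 1)=209/71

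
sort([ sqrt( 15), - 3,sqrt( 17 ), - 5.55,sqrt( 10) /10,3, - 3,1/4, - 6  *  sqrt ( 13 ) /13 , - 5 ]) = [ - 5.55, - 5,-3, - 3,-6*sqrt(13) /13, 1/4, sqrt(10)/10,  3, sqrt( 15),  sqrt( 17)]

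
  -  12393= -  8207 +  - 4186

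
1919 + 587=2506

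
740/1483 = 740/1483  =  0.50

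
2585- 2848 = -263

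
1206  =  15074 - 13868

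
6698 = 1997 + 4701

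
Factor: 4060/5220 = 7/9 = 3^( - 2 )*7^1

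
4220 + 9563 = 13783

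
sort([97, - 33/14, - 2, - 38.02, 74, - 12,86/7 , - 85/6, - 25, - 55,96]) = [ - 55,-38.02, - 25, - 85/6, - 12  , - 33/14, - 2,  86/7,74,96, 97 ]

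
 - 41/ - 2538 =41/2538 = 0.02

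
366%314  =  52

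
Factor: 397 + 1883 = 2^3*3^1*5^1*19^1 = 2280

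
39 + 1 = 40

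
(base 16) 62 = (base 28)3E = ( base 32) 32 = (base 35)2S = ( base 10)98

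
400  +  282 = 682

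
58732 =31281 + 27451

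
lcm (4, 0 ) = 0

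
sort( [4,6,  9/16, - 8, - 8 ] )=[ - 8, - 8, 9/16,4,6 ] 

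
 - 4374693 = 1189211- 5563904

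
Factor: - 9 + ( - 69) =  - 78 = -2^1*3^1 * 13^1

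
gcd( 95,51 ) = 1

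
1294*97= 125518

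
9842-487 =9355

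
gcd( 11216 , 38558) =2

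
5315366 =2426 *2191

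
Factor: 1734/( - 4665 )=-578/1555 =- 2^1 * 5^( -1) * 17^2 * 311^( - 1)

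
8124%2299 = 1227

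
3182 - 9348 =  - 6166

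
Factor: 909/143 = 3^2*11^(  -  1)*13^( - 1)*101^1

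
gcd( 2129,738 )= 1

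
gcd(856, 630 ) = 2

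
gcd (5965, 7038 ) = 1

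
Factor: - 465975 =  - 3^2*5^2 * 19^1*109^1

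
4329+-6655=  - 2326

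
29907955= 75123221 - 45215266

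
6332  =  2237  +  4095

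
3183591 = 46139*69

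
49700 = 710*70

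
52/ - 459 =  - 52/459 = - 0.11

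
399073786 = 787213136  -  388139350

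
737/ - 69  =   - 11 + 22/69 = -10.68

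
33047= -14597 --47644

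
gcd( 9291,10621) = 19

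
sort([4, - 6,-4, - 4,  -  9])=[ - 9, - 6, - 4, - 4,4]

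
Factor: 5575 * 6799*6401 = 242626224425=5^2* 13^1*37^1*173^1*223^1*523^1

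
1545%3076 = 1545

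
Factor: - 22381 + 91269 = 68888 = 2^3 * 79^1*109^1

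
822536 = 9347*88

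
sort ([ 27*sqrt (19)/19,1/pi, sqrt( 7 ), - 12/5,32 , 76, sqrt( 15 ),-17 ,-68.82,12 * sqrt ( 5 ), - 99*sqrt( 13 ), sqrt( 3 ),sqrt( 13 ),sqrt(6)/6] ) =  [ - 99*sqrt( 13),-68.82, - 17, - 12/5,1/pi,sqrt( 6 ) /6, sqrt(3 ),sqrt ( 7),sqrt( 13), sqrt( 15 ),27*sqrt( 19 ) /19,12*sqrt( 5),32,76]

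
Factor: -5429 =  - 61^1 * 89^1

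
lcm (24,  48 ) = 48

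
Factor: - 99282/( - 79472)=49641/39736 = 2^ (-3 ) * 3^1*4967^(-1)*16547^1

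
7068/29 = 7068/29 = 243.72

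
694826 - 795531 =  - 100705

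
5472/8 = 684 = 684.00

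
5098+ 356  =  5454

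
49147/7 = 7021 = 7021.00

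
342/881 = 342/881 =0.39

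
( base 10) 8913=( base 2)10001011010001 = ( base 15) 2993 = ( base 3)110020010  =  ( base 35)79N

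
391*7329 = 2865639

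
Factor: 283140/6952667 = 2^2*3^2*5^1 * 11^2*13^1*6952667^(-1)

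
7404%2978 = 1448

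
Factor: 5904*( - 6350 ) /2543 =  - 37490400/2543 = - 2^5*3^2*5^2* 41^1 * 127^1*2543^(-1 )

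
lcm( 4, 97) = 388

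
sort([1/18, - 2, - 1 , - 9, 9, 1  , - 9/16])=[- 9, - 2,-1, - 9/16,1/18, 1, 9] 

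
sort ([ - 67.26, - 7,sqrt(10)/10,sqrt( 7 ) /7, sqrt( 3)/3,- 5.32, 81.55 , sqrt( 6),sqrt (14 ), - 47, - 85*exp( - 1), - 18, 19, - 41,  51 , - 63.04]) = [  -  67.26, - 63.04, - 47, - 41 , - 85*exp( - 1) , - 18, - 7, - 5.32,  sqrt ( 10 )/10,sqrt( 7 ) /7, sqrt(3) /3,  sqrt( 6),  sqrt(14), 19,51, 81.55]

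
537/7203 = 179/2401 = 0.07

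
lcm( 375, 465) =11625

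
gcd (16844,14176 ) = 4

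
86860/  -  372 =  - 21715/93 = - 233.49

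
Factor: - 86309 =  - 17^1 * 5077^1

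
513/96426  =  57/10714 = 0.01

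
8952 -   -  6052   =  15004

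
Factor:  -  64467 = - 3^2*13^1 *19^1*29^1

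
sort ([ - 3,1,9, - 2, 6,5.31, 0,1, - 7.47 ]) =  [-7.47, - 3, - 2,0, 1,1,5.31,6 , 9]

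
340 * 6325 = 2150500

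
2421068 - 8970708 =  - 6549640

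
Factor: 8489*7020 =2^2 * 3^3*5^1*13^2*653^1 = 59592780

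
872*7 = 6104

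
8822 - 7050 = 1772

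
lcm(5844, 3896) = 11688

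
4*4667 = 18668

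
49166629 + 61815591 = 110982220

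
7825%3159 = 1507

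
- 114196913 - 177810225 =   -  292007138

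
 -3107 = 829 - 3936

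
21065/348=21065/348 = 60.53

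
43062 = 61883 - 18821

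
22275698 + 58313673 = 80589371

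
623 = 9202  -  8579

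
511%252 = 7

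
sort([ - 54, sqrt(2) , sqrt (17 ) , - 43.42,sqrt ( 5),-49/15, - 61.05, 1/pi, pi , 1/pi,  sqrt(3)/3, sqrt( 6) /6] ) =[ - 61.05 , - 54, - 43.42,- 49/15, 1/pi , 1/pi,sqrt (6) /6, sqrt( 3 ) /3,sqrt (2 ), sqrt( 5),pi,sqrt( 17 )] 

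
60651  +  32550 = 93201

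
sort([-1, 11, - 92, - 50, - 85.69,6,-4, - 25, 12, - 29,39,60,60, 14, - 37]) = [-92 , - 85.69,- 50,-37, - 29, - 25,  -  4, - 1 , 6,11 , 12,14,39 , 60, 60 ]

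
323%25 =23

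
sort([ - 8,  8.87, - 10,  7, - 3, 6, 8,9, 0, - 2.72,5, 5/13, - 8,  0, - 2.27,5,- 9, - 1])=[ - 10,-9, - 8, - 8, - 3, - 2.72,  -  2.27, - 1,0, 0,  5/13, 5 , 5,6 , 7,8 , 8.87,9]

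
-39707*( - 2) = 79414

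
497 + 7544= 8041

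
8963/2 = 8963/2 = 4481.50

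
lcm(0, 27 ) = 0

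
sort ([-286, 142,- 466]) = [ - 466,-286 , 142]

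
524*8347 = 4373828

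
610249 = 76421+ 533828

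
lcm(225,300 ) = 900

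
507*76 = 38532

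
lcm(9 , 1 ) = 9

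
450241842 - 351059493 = 99182349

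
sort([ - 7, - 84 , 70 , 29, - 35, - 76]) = [-84, - 76, - 35  ,  -  7,29,70]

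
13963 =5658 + 8305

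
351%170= 11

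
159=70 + 89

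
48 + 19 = 67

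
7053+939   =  7992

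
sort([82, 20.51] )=[ 20.51,82] 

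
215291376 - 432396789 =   -  217105413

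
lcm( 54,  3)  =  54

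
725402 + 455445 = 1180847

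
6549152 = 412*15896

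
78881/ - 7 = -11269 + 2/7 = - 11268.71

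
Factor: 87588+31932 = 119520= 2^5*3^2*5^1*83^1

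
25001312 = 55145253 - 30143941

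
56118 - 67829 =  - 11711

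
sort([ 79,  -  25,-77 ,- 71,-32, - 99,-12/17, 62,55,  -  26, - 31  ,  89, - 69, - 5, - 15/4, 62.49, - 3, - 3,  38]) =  [  -  99 ,-77,- 71,-69,  -  32,-31,  -  26 , - 25, - 5,-15/4,-3, - 3, - 12/17 , 38 , 55, 62,62.49,79, 89 ]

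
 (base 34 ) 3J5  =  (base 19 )B7F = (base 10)4119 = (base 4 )1000113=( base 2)1000000010111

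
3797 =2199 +1598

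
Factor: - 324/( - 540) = 3^1*5^( - 1) = 3/5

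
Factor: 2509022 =2^1 * 29^1 * 181^1*239^1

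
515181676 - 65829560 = 449352116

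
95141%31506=623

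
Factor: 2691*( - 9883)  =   - 3^2*13^1*23^1*9883^1= - 26595153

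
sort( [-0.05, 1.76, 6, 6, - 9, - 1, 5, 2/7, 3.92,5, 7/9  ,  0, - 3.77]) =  [ - 9, - 3.77, - 1,  -  0.05 , 0, 2/7, 7/9 , 1.76, 3.92, 5,5, 6, 6 ] 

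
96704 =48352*2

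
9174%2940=354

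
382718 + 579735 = 962453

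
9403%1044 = 7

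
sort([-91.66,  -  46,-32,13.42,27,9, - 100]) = [ - 100, - 91.66, - 46,  -  32,9,13.42,27]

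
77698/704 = 38849/352 = 110.37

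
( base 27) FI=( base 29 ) eh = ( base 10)423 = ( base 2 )110100111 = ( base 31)dk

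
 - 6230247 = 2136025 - 8366272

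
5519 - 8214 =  - 2695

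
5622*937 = 5267814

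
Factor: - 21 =  -  3^1 *7^1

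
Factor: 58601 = 58601^1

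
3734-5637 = - 1903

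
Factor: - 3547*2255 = - 7998485=- 5^1*11^1*41^1*3547^1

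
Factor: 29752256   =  2^6*464879^1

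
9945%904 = 1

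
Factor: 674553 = 3^1 * 11^1 * 20441^1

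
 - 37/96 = - 1+59/96 = - 0.39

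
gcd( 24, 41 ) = 1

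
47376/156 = 3948/13=303.69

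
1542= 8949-7407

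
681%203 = 72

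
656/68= 164/17 = 9.65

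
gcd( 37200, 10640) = 80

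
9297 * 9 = 83673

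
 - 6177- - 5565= -612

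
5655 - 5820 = - 165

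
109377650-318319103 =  - 208941453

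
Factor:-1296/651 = - 432/217 = - 2^4*3^3*7^(-1 )*31^( - 1)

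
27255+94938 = 122193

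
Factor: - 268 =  - 2^2*67^1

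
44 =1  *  44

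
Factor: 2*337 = 674 = 2^1*337^1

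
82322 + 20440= 102762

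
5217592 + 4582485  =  9800077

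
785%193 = 13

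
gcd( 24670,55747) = 1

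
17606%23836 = 17606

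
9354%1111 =466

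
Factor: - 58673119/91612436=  - 2^ ( - 2)*29^1*71^( - 1)*199^( - 1)*1621^ (-1)*2023211^1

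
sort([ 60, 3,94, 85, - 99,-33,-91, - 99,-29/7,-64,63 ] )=[ -99, - 99, - 91, - 64,-33, - 29/7,3, 60,63, 85, 94]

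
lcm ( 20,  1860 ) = 1860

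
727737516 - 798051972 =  - 70314456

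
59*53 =3127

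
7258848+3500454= 10759302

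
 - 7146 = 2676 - 9822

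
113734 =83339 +30395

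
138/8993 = 6/391 = 0.02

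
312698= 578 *541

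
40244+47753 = 87997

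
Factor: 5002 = 2^1*41^1*61^1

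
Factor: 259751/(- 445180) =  - 2^( -2 )*5^( - 1 )*22259^( - 1)*259751^1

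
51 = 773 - 722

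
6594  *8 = 52752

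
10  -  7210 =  - 7200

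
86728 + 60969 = 147697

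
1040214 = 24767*42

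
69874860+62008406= 131883266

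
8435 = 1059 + 7376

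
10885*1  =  10885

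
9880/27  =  9880/27 = 365.93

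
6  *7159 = 42954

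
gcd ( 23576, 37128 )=56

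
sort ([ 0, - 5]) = [- 5,0 ] 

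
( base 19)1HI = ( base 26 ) 110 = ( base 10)702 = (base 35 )K2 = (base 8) 1276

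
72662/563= 72662/563 = 129.06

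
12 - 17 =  - 5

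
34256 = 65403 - 31147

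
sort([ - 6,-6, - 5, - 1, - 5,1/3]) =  [ - 6, - 6, -5, - 5, - 1,1/3]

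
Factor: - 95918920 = -2^3  *  5^1*  113^1*21221^1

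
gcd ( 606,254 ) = 2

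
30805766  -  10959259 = 19846507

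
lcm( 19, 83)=1577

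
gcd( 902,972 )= 2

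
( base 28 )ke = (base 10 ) 574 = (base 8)1076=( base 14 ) 2d0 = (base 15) 284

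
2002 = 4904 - 2902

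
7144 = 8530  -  1386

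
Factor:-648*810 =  - 524880 = - 2^4* 3^8*5^1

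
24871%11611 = 1649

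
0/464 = 0 = 0.00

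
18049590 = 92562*195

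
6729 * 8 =53832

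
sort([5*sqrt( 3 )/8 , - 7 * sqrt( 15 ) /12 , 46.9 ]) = [ - 7 *sqrt( 15 )/12,5*sqrt( 3 )/8 , 46.9 ] 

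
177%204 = 177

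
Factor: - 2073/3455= -3/5 = - 3^1*5^(- 1 )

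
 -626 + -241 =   -  867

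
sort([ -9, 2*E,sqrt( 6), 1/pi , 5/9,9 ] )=[ - 9,1/pi,5/9,sqrt( 6), 2 * E,9]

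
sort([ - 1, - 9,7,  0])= [ - 9 ,-1,0,7 ]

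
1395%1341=54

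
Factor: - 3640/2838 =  - 2^2 * 3^( - 1 )*5^1*7^1*11^ ( - 1 )*13^1*43^( - 1 ) = - 1820/1419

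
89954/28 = 44977/14 =3212.64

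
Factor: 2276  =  2^2*569^1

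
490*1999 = 979510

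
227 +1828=2055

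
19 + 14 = 33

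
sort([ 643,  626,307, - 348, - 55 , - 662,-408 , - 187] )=[- 662 , - 408, - 348, - 187, - 55, 307, 626,  643 ]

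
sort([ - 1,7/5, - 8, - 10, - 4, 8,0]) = [ - 10,-8, - 4, - 1,0,7/5, 8] 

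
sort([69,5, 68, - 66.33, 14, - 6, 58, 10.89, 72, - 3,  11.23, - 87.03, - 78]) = [ - 87.03, - 78 , - 66.33, - 6, - 3,5,10.89,11.23 , 14,  58, 68,69,  72] 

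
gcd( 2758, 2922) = 2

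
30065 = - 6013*(- 5 ) 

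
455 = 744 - 289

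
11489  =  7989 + 3500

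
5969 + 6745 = 12714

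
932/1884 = 233/471 = 0.49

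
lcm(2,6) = 6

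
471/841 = 471/841= 0.56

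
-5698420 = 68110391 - 73808811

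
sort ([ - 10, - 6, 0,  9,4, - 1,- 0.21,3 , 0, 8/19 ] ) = [ - 10,- 6, - 1, - 0.21, 0, 0,8/19, 3,4,9 ]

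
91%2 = 1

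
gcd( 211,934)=1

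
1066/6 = 177 + 2/3  =  177.67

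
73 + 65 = 138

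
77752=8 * 9719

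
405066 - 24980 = 380086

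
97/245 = 97/245 = 0.40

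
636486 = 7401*86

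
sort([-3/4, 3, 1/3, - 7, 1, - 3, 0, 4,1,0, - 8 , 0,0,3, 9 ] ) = [ - 8, - 7,- 3, - 3/4, 0,0, 0,0, 1/3,  1,  1 , 3, 3, 4,9]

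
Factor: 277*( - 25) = - 5^2*277^1 = - 6925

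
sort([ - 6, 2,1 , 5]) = [  -  6 , 1,2,5 ]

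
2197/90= 24  +  37/90 = 24.41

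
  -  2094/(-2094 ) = 1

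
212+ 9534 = 9746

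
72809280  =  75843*960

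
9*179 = 1611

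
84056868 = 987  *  85164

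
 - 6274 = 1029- 7303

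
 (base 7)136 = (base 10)76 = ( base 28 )2k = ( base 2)1001100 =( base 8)114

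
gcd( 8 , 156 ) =4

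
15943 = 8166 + 7777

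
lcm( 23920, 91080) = 2368080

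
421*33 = 13893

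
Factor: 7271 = 11^1 * 661^1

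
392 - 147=245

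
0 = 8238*0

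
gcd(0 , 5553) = 5553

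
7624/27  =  7624/27 = 282.37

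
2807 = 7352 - 4545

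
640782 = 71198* 9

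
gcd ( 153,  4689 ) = 9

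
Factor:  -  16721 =-23^1*727^1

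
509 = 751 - 242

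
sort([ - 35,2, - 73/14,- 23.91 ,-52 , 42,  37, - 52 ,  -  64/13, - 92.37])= [-92.37, - 52, - 52, - 35, - 23.91, - 73/14  , - 64/13,2,  37, 42 ] 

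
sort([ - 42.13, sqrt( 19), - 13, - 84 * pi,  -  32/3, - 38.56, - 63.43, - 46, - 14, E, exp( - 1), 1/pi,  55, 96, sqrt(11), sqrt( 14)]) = [ - 84*pi, - 63.43,-46,- 42.13, - 38.56,  -  14,-13,- 32/3, 1/pi, exp( - 1 ), E,  sqrt( 11) , sqrt(14),sqrt( 19), 55,  96 ] 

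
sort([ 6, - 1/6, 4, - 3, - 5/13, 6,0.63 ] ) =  [ - 3, - 5/13, - 1/6, 0.63, 4, 6, 6 ]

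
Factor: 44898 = 2^1*3^1*7^1*1069^1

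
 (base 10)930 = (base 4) 32202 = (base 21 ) 226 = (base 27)17C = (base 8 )1642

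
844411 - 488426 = 355985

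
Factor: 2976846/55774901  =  2^1*3^1*7^( - 1 ) * 13^(- 2)*41^1*12101^1*47147^( - 1 ) 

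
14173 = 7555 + 6618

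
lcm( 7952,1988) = 7952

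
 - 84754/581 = -146 + 72/581 = - 145.88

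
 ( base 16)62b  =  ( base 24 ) 2HJ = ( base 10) 1579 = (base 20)3IJ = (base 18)4FD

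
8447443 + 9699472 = 18146915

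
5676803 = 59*96217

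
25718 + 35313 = 61031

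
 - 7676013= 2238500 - 9914513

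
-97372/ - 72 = 1352+7/18 = 1352.39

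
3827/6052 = 43/68 = 0.63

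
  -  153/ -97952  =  153/97952  =  0.00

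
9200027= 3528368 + 5671659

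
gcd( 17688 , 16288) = 8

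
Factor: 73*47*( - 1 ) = -3431 = -47^1*73^1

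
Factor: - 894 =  - 2^1*3^1*149^1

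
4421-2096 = 2325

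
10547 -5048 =5499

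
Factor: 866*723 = 2^1 *3^1*241^1*433^1 = 626118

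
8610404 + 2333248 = 10943652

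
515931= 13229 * 39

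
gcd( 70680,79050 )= 930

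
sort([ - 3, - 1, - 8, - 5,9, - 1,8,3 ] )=[  -  8, - 5,  -  3, - 1, - 1, 3, 8,9 ] 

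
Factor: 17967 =3^1 * 53^1*113^1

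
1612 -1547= 65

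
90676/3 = 90676/3 = 30225.33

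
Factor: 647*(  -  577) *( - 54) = 20159226 = 2^1*3^3*577^1*647^1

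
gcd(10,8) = 2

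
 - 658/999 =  - 1 + 341/999   =  - 0.66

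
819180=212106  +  607074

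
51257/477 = 107  +  218/477 = 107.46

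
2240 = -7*( - 320)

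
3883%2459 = 1424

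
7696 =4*1924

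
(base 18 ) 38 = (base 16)3e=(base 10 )62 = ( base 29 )24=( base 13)4a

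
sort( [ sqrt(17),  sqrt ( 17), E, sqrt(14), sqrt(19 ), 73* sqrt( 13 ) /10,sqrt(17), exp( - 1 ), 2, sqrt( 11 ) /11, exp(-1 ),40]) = [ sqrt(  11)/11, exp( - 1 ), exp( - 1) , 2 , E, sqrt(14 ),sqrt(17), sqrt( 17) , sqrt(17 ), sqrt( 19), 73*sqrt(13 ) /10, 40]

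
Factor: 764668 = 2^2 *149^1*1283^1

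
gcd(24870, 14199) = 3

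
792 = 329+463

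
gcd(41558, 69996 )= 2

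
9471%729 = 723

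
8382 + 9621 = 18003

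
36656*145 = 5315120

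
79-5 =74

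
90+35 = 125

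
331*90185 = 29851235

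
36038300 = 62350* 578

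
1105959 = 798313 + 307646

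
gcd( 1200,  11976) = 24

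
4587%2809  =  1778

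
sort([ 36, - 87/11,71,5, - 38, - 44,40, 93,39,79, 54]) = [ - 44,-38 ,- 87/11,5,36, 39, 40, 54, 71,79,93]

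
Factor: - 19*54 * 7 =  - 2^1*3^3*  7^1 * 19^1 = - 7182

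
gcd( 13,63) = 1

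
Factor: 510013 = 7^1*72859^1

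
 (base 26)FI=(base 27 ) f3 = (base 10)408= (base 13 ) 255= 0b110011000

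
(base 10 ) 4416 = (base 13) 2019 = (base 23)880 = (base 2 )1000101000000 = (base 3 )20001120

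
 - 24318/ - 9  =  2702/1 = 2702.00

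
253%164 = 89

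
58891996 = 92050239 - 33158243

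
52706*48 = 2529888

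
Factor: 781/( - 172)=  - 2^( - 2)*11^1*43^( - 1 ) *71^1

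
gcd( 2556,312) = 12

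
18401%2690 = 2261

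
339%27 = 15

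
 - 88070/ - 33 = 2668  +  26/33=2668.79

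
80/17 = 80/17 = 4.71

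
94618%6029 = 4183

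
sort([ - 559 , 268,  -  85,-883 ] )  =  [  -  883, - 559 , - 85,268] 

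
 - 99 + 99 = 0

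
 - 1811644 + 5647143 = 3835499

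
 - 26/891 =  - 26/891 = - 0.03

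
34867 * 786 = 27405462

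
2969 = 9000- 6031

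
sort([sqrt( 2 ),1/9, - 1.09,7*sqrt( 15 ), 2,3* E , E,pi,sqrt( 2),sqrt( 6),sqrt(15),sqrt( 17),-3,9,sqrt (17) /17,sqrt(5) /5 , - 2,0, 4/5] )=[ - 3, - 2,  -  1.09 , 0,1/9,sqrt( 17)/17,sqrt( 5 )/5,4/5,sqrt( 2),sqrt( 2),2 , sqrt( 6),E , pi , sqrt (15),sqrt (17),3*E , 9,7*sqrt( 15 )]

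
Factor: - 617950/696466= - 5^2*17^1 *479^( - 1) = -425/479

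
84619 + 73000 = 157619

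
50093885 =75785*661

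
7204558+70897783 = 78102341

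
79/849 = 79/849 = 0.09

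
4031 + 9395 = 13426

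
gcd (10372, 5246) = 2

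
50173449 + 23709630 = 73883079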